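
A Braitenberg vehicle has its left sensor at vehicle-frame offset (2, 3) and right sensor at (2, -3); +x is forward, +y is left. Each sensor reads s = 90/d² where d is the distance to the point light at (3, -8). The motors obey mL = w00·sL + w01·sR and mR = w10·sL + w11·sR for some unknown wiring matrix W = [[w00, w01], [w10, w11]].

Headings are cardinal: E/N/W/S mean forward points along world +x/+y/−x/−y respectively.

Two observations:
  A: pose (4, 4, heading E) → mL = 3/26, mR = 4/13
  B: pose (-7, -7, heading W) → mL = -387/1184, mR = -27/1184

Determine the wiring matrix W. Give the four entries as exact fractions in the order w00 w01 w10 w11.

obs A: pose=(4,4,E) → sL=5/13, sR=1, mL=3/26, mR=4/13
obs B: pose=(-7,-7,W) → sL=45/74, sR=9/16, mL=-387/1184, mR=-27/1184
sensor matrix S = [[5/13, 1], [45/74, 9/16]]; det S = -3015/7696
solve [mL_A; mL_B] = S·[w00; w01] and [mR_A; mR_B] = S·[w10; w11]:
  w00 = -1, w01 = 1/2, w10 = -1/2, w11 = 1/2

-1 1/2 -1/2 1/2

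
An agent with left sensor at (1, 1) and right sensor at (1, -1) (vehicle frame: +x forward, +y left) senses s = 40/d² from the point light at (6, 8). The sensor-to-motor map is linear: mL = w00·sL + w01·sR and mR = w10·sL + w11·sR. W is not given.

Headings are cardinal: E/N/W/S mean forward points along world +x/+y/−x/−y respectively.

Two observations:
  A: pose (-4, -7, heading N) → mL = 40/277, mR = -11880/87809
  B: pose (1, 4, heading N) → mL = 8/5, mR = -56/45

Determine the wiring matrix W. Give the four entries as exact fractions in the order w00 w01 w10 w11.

0 1 -1/2 -1/2

obs A: pose=(-4,-7,N) → sL=40/317, sR=40/277, mL=40/277, mR=-11880/87809
obs B: pose=(1,4,N) → sL=8/9, sR=8/5, mL=8/5, mR=-56/45
sensor matrix S = [[40/317, 40/277], [8/9, 8/5]]; det S = 58112/790281
solve [mL_A; mL_B] = S·[w00; w01] and [mR_A; mR_B] = S·[w10; w11]:
  w00 = 0, w01 = 1, w10 = -1/2, w11 = -1/2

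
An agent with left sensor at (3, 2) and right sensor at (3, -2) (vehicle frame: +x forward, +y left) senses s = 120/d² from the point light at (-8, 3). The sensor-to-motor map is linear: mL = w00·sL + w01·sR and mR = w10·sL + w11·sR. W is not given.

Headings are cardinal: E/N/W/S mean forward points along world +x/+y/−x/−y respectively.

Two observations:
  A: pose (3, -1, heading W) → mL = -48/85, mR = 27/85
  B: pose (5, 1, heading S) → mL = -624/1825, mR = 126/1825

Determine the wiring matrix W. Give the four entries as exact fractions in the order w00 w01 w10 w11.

obs A: pose=(3,-1,W) → sL=6/5, sR=30/17, mL=-48/85, mR=27/85
obs B: pose=(5,1,S) → sL=12/25, sR=60/73, mL=-624/1825, mR=126/1825
sensor matrix S = [[6/5, 30/17], [12/25, 60/73]]; det S = 864/6205
solve [mL_A; mL_B] = S·[w00; w01] and [mR_A; mR_B] = S·[w10; w11]:
  w00 = 1, w01 = -1, w10 = 1, w11 = -1/2

1 -1 1 -1/2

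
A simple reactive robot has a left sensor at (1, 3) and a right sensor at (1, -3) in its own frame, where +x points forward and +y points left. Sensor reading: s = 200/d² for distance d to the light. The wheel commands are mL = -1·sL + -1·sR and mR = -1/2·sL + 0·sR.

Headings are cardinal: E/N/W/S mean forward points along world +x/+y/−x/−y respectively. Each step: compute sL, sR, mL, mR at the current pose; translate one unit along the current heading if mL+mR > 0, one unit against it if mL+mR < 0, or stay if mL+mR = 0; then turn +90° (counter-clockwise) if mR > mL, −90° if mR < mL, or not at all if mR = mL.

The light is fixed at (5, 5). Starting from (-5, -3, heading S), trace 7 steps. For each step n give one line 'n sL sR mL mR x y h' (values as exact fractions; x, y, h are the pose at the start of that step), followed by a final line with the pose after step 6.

0 20/13 4/5 -152/65 -10/13 -5 -3 S
1 200/97 200/181 -55600/17557 -100/97 -5 -2 E
2 25/29 2 -83/29 -25/58 -6 -2 N
3 40/53 200/169 -17360/8957 -20/53 -6 -3 W
4 20/13 4/5 -152/65 -10/13 -5 -3 S
5 200/97 200/181 -55600/17557 -100/97 -5 -2 E
6 25/29 2 -83/29 -25/58 -6 -2 N
final -6 -3 W

n=0: pose=(-5,-3,S); sL=20/13, sR=4/5; mL=-152/65, mR=-10/13; mL+mR=-202/65 → advance -1; mR−mL=102/65 → turn +1·90°
n=1: pose=(-5,-2,E); sL=200/97, sR=200/181; mL=-55600/17557, mR=-100/97; mL+mR=-73700/17557 → advance -1; mR−mL=37500/17557 → turn +1·90°
n=2: pose=(-6,-2,N); sL=25/29, sR=2; mL=-83/29, mR=-25/58; mL+mR=-191/58 → advance -1; mR−mL=141/58 → turn +1·90°
n=3: pose=(-6,-3,W); sL=40/53, sR=200/169; mL=-17360/8957, mR=-20/53; mL+mR=-20740/8957 → advance -1; mR−mL=13980/8957 → turn +1·90°
n=4: pose=(-5,-3,S); sL=20/13, sR=4/5; mL=-152/65, mR=-10/13; mL+mR=-202/65 → advance -1; mR−mL=102/65 → turn +1·90°
n=5: pose=(-5,-2,E); sL=200/97, sR=200/181; mL=-55600/17557, mR=-100/97; mL+mR=-73700/17557 → advance -1; mR−mL=37500/17557 → turn +1·90°
n=6: pose=(-6,-2,N); sL=25/29, sR=2; mL=-83/29, mR=-25/58; mL+mR=-191/58 → advance -1; mR−mL=141/58 → turn +1·90°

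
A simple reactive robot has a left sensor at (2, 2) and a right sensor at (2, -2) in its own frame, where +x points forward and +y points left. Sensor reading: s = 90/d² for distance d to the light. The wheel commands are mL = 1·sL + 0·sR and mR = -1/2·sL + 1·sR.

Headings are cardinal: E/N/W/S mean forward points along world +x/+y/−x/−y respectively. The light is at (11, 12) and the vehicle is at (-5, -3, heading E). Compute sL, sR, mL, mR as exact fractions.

18/73 18/97 18/73 441/7081

left sensor world pos  = (-3, -1); dL² = 365
right sensor world pos = (-3, -5); dR² = 485
sL = 90/365 = 18/73
sR = 90/485 = 18/97
mL = 1·sL + 0·sR = 18/73
mR = -1/2·sL + 1·sR = 441/7081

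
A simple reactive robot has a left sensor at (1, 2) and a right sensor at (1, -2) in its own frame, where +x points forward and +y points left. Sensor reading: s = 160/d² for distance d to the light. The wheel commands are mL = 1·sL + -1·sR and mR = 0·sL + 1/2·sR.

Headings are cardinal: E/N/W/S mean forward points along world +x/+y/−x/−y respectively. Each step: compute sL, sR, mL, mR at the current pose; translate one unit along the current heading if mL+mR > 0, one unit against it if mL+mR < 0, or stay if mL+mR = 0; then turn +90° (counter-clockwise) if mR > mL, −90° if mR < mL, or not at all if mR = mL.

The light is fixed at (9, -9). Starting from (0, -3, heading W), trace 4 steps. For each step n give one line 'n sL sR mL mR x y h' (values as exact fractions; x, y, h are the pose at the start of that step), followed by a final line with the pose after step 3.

n=0: pose=(0,-3,W); sL=40/29, sR=40/41; mL=480/1189, mR=20/41; mL+mR=1060/1189 → advance +1; mR−mL=100/1189 → turn +1·90°
n=1: pose=(-1,-3,S); sL=160/89, sR=160/169; mL=12800/15041, mR=80/169; mL+mR=19920/15041 → advance +1; mR−mL=-5680/15041 → turn -1·90°
n=2: pose=(-1,-4,W); sL=16/13, sR=16/17; mL=64/221, mR=8/17; mL+mR=168/221 → advance +1; mR−mL=40/221 → turn +1·90°
n=3: pose=(-2,-4,S); sL=160/97, sR=32/37; mL=2816/3589, mR=16/37; mL+mR=4368/3589 → advance +1; mR−mL=-1264/3589 → turn -1·90°

0 40/29 40/41 480/1189 20/41 0 -3 W
1 160/89 160/169 12800/15041 80/169 -1 -3 S
2 16/13 16/17 64/221 8/17 -1 -4 W
3 160/97 32/37 2816/3589 16/37 -2 -4 S
final -2 -5 W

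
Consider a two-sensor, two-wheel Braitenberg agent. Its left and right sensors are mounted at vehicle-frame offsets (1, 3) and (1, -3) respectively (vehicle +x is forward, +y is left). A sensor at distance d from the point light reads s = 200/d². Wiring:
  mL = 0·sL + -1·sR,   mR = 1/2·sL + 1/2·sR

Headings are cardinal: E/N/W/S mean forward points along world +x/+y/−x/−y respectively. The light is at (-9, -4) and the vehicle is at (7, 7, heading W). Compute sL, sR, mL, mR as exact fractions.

200/289 200/421 -200/421 71000/121669

left sensor world pos  = (6, 4); dL² = 289
right sensor world pos = (6, 10); dR² = 421
sL = 200/289 = 200/289
sR = 200/421 = 200/421
mL = 0·sL + -1·sR = -200/421
mR = 1/2·sL + 1/2·sR = 71000/121669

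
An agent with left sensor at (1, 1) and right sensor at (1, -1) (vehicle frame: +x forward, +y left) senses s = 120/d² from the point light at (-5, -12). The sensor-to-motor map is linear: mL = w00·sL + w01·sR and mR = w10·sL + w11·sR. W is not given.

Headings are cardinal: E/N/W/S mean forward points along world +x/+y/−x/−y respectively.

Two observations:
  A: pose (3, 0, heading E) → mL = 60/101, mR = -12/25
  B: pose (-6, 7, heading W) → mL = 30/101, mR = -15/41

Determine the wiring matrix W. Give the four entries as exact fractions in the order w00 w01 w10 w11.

obs A: pose=(3,0,E) → sL=12/25, sR=60/101, mL=60/101, mR=-12/25
obs B: pose=(-6,7,W) → sL=15/41, sR=30/101, mL=30/101, mR=-15/41
sensor matrix S = [[12/25, 60/101], [15/41, 30/101]]; det S = -1548/20705
solve [mL_A; mL_B] = S·[w00; w01] and [mR_A; mR_B] = S·[w10; w11]:
  w00 = 0, w01 = 1, w10 = -1, w11 = 0

0 1 -1 0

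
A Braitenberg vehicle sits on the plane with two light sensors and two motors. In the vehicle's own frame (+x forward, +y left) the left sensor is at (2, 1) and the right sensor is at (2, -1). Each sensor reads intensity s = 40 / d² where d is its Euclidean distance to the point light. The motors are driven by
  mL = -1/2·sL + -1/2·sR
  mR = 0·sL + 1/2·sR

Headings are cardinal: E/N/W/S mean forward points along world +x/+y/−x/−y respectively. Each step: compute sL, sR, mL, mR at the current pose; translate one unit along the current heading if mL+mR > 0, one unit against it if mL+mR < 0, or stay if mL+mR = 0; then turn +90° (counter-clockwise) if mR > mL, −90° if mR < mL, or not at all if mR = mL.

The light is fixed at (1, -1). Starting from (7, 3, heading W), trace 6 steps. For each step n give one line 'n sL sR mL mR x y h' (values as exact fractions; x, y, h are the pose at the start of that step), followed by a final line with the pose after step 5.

n=0: pose=(7,3,W); sL=8/5, sR=40/41; mL=-264/205, mR=20/41; mL+mR=-4/5 → advance -1; mR−mL=364/205 → turn +1·90°
n=1: pose=(8,3,S); sL=10/17, sR=1; mL=-27/34, mR=1/2; mL+mR=-5/17 → advance -1; mR−mL=22/17 → turn +1·90°
n=2: pose=(8,4,E); sL=40/117, sR=40/97; mL=-4280/11349, mR=20/97; mL+mR=-20/117 → advance -1; mR−mL=6620/11349 → turn +1·90°
n=3: pose=(7,4,N); sL=20/37, sR=20/49; mL=-860/1813, mR=10/49; mL+mR=-10/37 → advance -1; mR−mL=1230/1813 → turn +1·90°
n=4: pose=(7,3,W); sL=8/5, sR=40/41; mL=-264/205, mR=20/41; mL+mR=-4/5 → advance -1; mR−mL=364/205 → turn +1·90°
n=5: pose=(8,3,S); sL=10/17, sR=1; mL=-27/34, mR=1/2; mL+mR=-5/17 → advance -1; mR−mL=22/17 → turn +1·90°

0 8/5 40/41 -264/205 20/41 7 3 W
1 10/17 1 -27/34 1/2 8 3 S
2 40/117 40/97 -4280/11349 20/97 8 4 E
3 20/37 20/49 -860/1813 10/49 7 4 N
4 8/5 40/41 -264/205 20/41 7 3 W
5 10/17 1 -27/34 1/2 8 3 S
final 8 4 E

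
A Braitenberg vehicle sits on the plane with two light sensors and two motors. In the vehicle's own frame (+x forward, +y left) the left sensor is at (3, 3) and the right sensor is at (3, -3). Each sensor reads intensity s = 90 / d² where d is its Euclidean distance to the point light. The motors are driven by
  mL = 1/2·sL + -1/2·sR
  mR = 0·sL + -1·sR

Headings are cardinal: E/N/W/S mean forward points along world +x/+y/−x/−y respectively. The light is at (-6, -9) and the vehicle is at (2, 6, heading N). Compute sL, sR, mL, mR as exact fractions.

left sensor world pos  = (-1, 9); dL² = 349
right sensor world pos = (5, 9); dR² = 445
sL = 90/349 = 90/349
sR = 90/445 = 18/89
mL = 1/2·sL + -1/2·sR = 864/31061
mR = 0·sL + -1·sR = -18/89

90/349 18/89 864/31061 -18/89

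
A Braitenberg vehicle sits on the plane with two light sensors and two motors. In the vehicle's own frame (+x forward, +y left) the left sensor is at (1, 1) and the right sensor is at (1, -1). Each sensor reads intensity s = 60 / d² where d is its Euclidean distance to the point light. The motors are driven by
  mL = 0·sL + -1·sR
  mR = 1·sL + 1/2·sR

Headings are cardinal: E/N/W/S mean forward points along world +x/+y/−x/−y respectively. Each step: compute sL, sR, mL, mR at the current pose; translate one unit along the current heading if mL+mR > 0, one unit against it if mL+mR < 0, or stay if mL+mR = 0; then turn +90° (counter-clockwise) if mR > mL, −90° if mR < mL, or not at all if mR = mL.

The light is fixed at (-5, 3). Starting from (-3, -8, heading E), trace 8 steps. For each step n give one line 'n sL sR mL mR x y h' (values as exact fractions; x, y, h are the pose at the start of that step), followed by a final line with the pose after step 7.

0 60/109 20/51 -20/51 4150/5559 -3 -8 E
1 15/26 15/29 -15/29 315/377 -2 -8 N
2 12/25 12/17 -12/17 354/425 -2 -7 W
3 6/13 30/61 -30/61 561/793 -3 -7 S
4 60/109 20/51 -20/51 4150/5559 -3 -8 E
5 15/26 15/29 -15/29 315/377 -2 -8 N
6 12/25 12/17 -12/17 354/425 -2 -7 W
7 6/13 30/61 -30/61 561/793 -3 -7 S
final -3 -8 E

n=0: pose=(-3,-8,E); sL=60/109, sR=20/51; mL=-20/51, mR=4150/5559; mL+mR=1970/5559 → advance +1; mR−mL=2110/1853 → turn +1·90°
n=1: pose=(-2,-8,N); sL=15/26, sR=15/29; mL=-15/29, mR=315/377; mL+mR=120/377 → advance +1; mR−mL=510/377 → turn +1·90°
n=2: pose=(-2,-7,W); sL=12/25, sR=12/17; mL=-12/17, mR=354/425; mL+mR=54/425 → advance +1; mR−mL=654/425 → turn +1·90°
n=3: pose=(-3,-7,S); sL=6/13, sR=30/61; mL=-30/61, mR=561/793; mL+mR=171/793 → advance +1; mR−mL=951/793 → turn +1·90°
n=4: pose=(-3,-8,E); sL=60/109, sR=20/51; mL=-20/51, mR=4150/5559; mL+mR=1970/5559 → advance +1; mR−mL=2110/1853 → turn +1·90°
n=5: pose=(-2,-8,N); sL=15/26, sR=15/29; mL=-15/29, mR=315/377; mL+mR=120/377 → advance +1; mR−mL=510/377 → turn +1·90°
n=6: pose=(-2,-7,W); sL=12/25, sR=12/17; mL=-12/17, mR=354/425; mL+mR=54/425 → advance +1; mR−mL=654/425 → turn +1·90°
n=7: pose=(-3,-7,S); sL=6/13, sR=30/61; mL=-30/61, mR=561/793; mL+mR=171/793 → advance +1; mR−mL=951/793 → turn +1·90°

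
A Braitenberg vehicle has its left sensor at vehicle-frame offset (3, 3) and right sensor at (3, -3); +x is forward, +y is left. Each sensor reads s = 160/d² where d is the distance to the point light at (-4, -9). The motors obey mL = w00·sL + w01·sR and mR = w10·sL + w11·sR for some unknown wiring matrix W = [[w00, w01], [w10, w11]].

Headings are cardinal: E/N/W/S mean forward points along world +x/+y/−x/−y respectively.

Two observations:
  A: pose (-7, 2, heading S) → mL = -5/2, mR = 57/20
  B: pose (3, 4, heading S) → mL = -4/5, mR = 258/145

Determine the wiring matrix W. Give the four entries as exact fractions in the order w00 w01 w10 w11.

obs A: pose=(-7,2,S) → sL=5/2, sR=8/5, mL=-5/2, mR=57/20
obs B: pose=(3,4,S) → sL=4/5, sR=40/29, mL=-4/5, mR=258/145
sensor matrix S = [[5/2, 8/5], [4/5, 40/29]]; det S = 1572/725
solve [mL_A; mL_B] = S·[w00; w01] and [mR_A; mR_B] = S·[w10; w11]:
  w00 = -1, w01 = 0, w10 = 1/2, w11 = 1

-1 0 1/2 1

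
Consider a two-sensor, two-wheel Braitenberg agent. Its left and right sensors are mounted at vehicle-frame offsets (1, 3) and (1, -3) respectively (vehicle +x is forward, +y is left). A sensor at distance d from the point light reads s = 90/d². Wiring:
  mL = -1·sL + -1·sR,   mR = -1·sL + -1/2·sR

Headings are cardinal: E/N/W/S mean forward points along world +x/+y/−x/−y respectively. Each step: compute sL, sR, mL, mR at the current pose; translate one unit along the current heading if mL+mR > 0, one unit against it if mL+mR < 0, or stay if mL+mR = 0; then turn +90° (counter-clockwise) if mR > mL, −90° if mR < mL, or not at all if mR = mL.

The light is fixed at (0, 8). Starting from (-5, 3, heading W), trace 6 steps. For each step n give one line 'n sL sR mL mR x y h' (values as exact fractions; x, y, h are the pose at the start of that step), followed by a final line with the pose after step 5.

n=0: pose=(-5,3,W); sL=9/10, sR=9/4; mL=-63/20, mR=-81/40; mL+mR=-207/40 → advance -1; mR−mL=9/8 → turn +1·90°
n=1: pose=(-4,3,S); sL=90/37, sR=18/17; mL=-2196/629, mR=-1863/629; mL+mR=-4059/629 → advance -1; mR−mL=9/17 → turn +1·90°
n=2: pose=(-4,4,E); sL=9, sR=45/29; mL=-306/29, mR=-567/58; mL+mR=-1179/58 → advance -1; mR−mL=45/58 → turn +1·90°
n=3: pose=(-5,4,N); sL=90/73, sR=90/13; mL=-7740/949, mR=-4455/949; mL+mR=-12195/949 → advance -1; mR−mL=45/13 → turn +1·90°
n=4: pose=(-5,3,W); sL=9/10, sR=9/4; mL=-63/20, mR=-81/40; mL+mR=-207/40 → advance -1; mR−mL=9/8 → turn +1·90°
n=5: pose=(-4,3,S); sL=90/37, sR=18/17; mL=-2196/629, mR=-1863/629; mL+mR=-4059/629 → advance -1; mR−mL=9/17 → turn +1·90°

0 9/10 9/4 -63/20 -81/40 -5 3 W
1 90/37 18/17 -2196/629 -1863/629 -4 3 S
2 9 45/29 -306/29 -567/58 -4 4 E
3 90/73 90/13 -7740/949 -4455/949 -5 4 N
4 9/10 9/4 -63/20 -81/40 -5 3 W
5 90/37 18/17 -2196/629 -1863/629 -4 3 S
final -4 4 E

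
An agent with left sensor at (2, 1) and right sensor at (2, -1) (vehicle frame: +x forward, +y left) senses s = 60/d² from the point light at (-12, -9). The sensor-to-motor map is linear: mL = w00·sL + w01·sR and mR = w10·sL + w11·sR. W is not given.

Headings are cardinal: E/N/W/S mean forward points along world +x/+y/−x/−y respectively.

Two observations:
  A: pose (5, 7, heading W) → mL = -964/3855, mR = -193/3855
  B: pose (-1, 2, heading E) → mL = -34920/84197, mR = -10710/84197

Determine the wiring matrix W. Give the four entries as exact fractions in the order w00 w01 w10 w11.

obs A: pose=(5,7,W) → sL=2/15, sR=30/257, mL=-964/3855, mR=-193/3855
obs B: pose=(-1,2,E) → sL=60/313, sR=60/269, mL=-34920/84197, mR=-10710/84197
sensor matrix S = [[2/15, 30/257], [60/313, 60/269]]; det S = 159328/21638629
solve [mL_A; mL_B] = S·[w00; w01] and [mR_A; mR_B] = S·[w10; w11]:
  w00 = -1, w01 = -1, w10 = 1/2, w11 = -1

-1 -1 1/2 -1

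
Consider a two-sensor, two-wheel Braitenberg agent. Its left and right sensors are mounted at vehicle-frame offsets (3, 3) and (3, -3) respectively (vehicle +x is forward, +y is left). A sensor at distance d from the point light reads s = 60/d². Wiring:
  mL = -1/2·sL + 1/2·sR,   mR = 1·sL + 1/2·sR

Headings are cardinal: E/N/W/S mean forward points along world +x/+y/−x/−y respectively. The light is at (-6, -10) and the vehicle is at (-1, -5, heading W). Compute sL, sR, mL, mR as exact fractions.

15/2 15/17 -225/68 135/17

left sensor world pos  = (-4, -8); dL² = 8
right sensor world pos = (-4, -2); dR² = 68
sL = 60/8 = 15/2
sR = 60/68 = 15/17
mL = -1/2·sL + 1/2·sR = -225/68
mR = 1·sL + 1/2·sR = 135/17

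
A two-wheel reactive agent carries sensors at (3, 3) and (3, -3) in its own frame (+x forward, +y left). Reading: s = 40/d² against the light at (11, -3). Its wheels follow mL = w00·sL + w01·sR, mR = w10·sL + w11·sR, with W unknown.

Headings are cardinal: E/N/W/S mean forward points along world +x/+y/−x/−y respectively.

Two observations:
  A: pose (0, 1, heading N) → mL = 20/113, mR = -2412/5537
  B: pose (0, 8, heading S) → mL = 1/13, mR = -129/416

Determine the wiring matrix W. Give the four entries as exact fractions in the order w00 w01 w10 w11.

0 1/2 -1/2 -1

obs A: pose=(0,1,N) → sL=8/49, sR=40/113, mL=20/113, mR=-2412/5537
obs B: pose=(0,8,S) → sL=5/16, sR=2/13, mL=1/13, mR=-129/416
sensor matrix S = [[8/49, 40/113], [5/16, 2/13]]; det S = -12309/143962
solve [mL_A; mL_B] = S·[w00; w01] and [mR_A; mR_B] = S·[w10; w11]:
  w00 = 0, w01 = 1/2, w10 = -1/2, w11 = -1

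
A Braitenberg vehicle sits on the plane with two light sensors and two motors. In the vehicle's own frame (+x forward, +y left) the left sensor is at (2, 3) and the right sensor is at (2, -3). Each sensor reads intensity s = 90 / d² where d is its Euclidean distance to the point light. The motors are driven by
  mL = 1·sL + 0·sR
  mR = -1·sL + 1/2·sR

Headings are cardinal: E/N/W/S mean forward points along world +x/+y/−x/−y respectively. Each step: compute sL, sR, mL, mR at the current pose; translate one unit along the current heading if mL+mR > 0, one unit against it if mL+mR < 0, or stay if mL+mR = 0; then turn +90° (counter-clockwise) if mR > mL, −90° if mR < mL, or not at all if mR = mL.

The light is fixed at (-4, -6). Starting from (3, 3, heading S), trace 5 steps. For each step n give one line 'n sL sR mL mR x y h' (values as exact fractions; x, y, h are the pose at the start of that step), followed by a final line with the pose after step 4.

n=0: pose=(3,3,S); sL=90/149, sR=18/13; mL=90/149, mR=171/1937; mL+mR=9/13 → advance +1; mR−mL=-999/1937 → turn -1·90°
n=1: pose=(3,2,W); sL=9/5, sR=45/73; mL=9/5, mR=-1089/730; mL+mR=45/146 → advance +1; mR−mL=-2403/730 → turn -1·90°
n=2: pose=(2,2,N); sL=90/109, sR=90/181; mL=90/109, mR=-11385/19729; mL+mR=45/181 → advance +1; mR−mL=-27675/19729 → turn -1·90°
n=3: pose=(2,3,E); sL=45/104, sR=9/10; mL=45/104, mR=9/520; mL+mR=9/20 → advance +1; mR−mL=-27/65 → turn -1·90°
n=4: pose=(3,3,S); sL=90/149, sR=18/13; mL=90/149, mR=171/1937; mL+mR=9/13 → advance +1; mR−mL=-999/1937 → turn -1·90°

0 90/149 18/13 90/149 171/1937 3 3 S
1 9/5 45/73 9/5 -1089/730 3 2 W
2 90/109 90/181 90/109 -11385/19729 2 2 N
3 45/104 9/10 45/104 9/520 2 3 E
4 90/149 18/13 90/149 171/1937 3 3 S
final 3 2 W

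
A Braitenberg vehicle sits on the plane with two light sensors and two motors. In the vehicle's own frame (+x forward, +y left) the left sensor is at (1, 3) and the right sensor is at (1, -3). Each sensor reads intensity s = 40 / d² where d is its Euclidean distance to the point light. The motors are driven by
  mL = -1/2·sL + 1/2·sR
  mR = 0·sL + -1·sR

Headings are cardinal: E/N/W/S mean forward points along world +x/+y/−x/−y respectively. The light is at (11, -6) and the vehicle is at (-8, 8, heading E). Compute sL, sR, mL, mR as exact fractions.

left sensor world pos  = (-7, 11); dL² = 613
right sensor world pos = (-7, 5); dR² = 445
sL = 40/613 = 40/613
sR = 40/445 = 8/89
mL = -1/2·sL + 1/2·sR = 672/54557
mR = 0·sL + -1·sR = -8/89

40/613 8/89 672/54557 -8/89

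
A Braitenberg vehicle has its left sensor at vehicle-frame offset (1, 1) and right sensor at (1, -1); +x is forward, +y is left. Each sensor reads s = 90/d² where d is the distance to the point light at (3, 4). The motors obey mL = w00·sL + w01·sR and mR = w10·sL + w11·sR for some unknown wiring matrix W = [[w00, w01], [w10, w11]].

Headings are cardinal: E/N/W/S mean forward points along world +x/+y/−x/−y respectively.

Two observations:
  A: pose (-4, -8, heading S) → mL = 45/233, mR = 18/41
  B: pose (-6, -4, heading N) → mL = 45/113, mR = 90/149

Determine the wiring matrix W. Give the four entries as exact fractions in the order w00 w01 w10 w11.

0 1/2 1 0

obs A: pose=(-4,-8,S) → sL=18/41, sR=90/233, mL=45/233, mR=18/41
obs B: pose=(-6,-4,N) → sL=90/149, sR=90/113, mL=45/113, mR=90/149
sensor matrix S = [[18/41, 90/233], [90/149, 90/113]]; det S = 18714240/160843861
solve [mL_A; mL_B] = S·[w00; w01] and [mR_A; mR_B] = S·[w10; w11]:
  w00 = 0, w01 = 1/2, w10 = 1, w11 = 0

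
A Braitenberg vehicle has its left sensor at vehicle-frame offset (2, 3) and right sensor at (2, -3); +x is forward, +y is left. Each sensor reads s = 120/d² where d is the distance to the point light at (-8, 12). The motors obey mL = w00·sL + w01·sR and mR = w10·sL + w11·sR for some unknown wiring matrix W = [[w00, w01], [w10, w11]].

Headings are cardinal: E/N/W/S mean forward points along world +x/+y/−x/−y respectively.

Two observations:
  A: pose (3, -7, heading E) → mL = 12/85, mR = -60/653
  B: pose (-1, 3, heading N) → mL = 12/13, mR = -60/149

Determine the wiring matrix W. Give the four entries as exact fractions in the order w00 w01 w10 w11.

obs A: pose=(3,-7,E) → sL=24/85, sR=120/653, mL=12/85, mR=-60/653
obs B: pose=(-1,3,N) → sL=24/13, sR=120/149, mL=12/13, mR=-60/149
sensor matrix S = [[24/85, 120/653], [24/13, 120/149]]; det S = -2405376/21502637
solve [mL_A; mL_B] = S·[w00; w01] and [mR_A; mR_B] = S·[w10; w11]:
  w00 = 1/2, w01 = 0, w10 = 0, w11 = -1/2

1/2 0 0 -1/2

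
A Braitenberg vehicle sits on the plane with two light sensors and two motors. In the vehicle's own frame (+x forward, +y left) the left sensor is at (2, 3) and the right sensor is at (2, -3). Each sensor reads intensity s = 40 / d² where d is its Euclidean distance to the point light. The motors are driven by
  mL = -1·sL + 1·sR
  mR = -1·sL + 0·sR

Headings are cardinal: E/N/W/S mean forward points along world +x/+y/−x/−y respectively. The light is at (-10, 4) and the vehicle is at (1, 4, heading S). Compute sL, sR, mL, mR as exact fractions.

left sensor world pos  = (4, 2); dL² = 200
right sensor world pos = (-2, 2); dR² = 68
sL = 40/200 = 1/5
sR = 40/68 = 10/17
mL = -1·sL + 1·sR = 33/85
mR = -1·sL + 0·sR = -1/5

1/5 10/17 33/85 -1/5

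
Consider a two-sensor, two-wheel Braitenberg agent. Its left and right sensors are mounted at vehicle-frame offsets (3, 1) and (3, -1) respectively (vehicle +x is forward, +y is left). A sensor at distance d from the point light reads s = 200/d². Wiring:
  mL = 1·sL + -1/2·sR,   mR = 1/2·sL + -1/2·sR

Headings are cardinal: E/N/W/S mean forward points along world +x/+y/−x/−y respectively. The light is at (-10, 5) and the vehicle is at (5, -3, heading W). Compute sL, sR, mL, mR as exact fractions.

left sensor world pos  = (2, -4); dL² = 225
right sensor world pos = (2, -2); dR² = 193
sL = 200/225 = 8/9
sR = 200/193 = 200/193
mL = 1·sL + -1/2·sR = 644/1737
mR = 1/2·sL + -1/2·sR = -128/1737

8/9 200/193 644/1737 -128/1737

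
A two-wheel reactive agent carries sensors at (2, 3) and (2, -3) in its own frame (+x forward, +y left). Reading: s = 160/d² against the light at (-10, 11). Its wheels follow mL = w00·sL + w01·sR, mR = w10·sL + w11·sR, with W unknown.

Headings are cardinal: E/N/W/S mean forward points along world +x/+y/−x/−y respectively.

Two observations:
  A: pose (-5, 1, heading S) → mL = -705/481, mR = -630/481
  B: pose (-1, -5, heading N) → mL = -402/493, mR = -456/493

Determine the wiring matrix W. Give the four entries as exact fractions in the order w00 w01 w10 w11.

obs A: pose=(-5,1,S) → sL=10/13, sR=40/37, mL=-705/481, mR=-630/481
obs B: pose=(-1,-5,N) → sL=20/29, sR=8/17, mL=-402/493, mR=-456/493
sensor matrix S = [[10/13, 40/37], [20/29, 8/17]]; det S = -90960/237133
solve [mL_A; mL_B] = S·[w00; w01] and [mR_A; mR_B] = S·[w10; w11]:
  w00 = -1/2, w01 = -1, w10 = -1, w11 = -1/2

-1/2 -1 -1 -1/2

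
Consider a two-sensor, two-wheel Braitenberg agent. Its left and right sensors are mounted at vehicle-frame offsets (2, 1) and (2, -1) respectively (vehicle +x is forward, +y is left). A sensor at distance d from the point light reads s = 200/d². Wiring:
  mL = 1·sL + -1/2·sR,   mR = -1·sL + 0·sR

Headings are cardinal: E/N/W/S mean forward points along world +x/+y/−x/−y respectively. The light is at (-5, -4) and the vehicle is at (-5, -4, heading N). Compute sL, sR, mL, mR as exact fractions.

40 40 20 -40

left sensor world pos  = (-6, -2); dL² = 5
right sensor world pos = (-4, -2); dR² = 5
sL = 200/5 = 40
sR = 200/5 = 40
mL = 1·sL + -1/2·sR = 20
mR = -1·sL + 0·sR = -40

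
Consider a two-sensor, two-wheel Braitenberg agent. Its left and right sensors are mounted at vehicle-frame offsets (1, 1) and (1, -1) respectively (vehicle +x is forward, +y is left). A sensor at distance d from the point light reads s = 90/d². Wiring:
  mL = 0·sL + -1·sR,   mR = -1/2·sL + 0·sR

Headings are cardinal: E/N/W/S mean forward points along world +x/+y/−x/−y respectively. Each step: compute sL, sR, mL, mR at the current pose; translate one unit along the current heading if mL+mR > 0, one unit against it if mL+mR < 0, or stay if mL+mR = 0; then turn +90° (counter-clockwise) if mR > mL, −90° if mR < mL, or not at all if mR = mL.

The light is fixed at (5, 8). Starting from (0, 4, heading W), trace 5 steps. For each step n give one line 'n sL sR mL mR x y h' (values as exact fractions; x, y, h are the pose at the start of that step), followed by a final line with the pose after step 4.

0 90/61 2 -2 -45/61 0 4 W
1 45/17 9/5 -9/5 -45/34 1 4 S
2 90/13 18/5 -18/5 -45/13 1 5 E
3 9/4 9/2 -9/2 -9/8 0 5 N
4 90/61 2 -2 -45/61 0 4 W
final 1 4 S

n=0: pose=(0,4,W); sL=90/61, sR=2; mL=-2, mR=-45/61; mL+mR=-167/61 → advance -1; mR−mL=77/61 → turn +1·90°
n=1: pose=(1,4,S); sL=45/17, sR=9/5; mL=-9/5, mR=-45/34; mL+mR=-531/170 → advance -1; mR−mL=81/170 → turn +1·90°
n=2: pose=(1,5,E); sL=90/13, sR=18/5; mL=-18/5, mR=-45/13; mL+mR=-459/65 → advance -1; mR−mL=9/65 → turn +1·90°
n=3: pose=(0,5,N); sL=9/4, sR=9/2; mL=-9/2, mR=-9/8; mL+mR=-45/8 → advance -1; mR−mL=27/8 → turn +1·90°
n=4: pose=(0,4,W); sL=90/61, sR=2; mL=-2, mR=-45/61; mL+mR=-167/61 → advance -1; mR−mL=77/61 → turn +1·90°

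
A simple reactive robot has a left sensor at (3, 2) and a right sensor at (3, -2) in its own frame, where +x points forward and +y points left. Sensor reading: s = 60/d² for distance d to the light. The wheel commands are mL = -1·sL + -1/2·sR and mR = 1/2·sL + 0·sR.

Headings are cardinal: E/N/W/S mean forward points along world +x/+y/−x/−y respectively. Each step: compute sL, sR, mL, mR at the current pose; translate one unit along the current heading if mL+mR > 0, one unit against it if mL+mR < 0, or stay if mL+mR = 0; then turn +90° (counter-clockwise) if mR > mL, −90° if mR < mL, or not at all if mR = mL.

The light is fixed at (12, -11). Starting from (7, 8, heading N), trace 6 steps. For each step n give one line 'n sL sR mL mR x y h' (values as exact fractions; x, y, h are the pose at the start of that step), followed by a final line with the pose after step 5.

0 60/533 60/493 -45570/262769 30/533 7 8 N
1 3/16 15/116 -117/464 3/32 7 7 W
2 60/229 20/87 -7510/19923 30/229 8 7 S
3 30/221 6/29 -1533/6409 15/221 8 8 E
4 60/533 60/493 -45570/262769 30/533 7 8 N
5 3/16 15/116 -117/464 3/32 7 7 W
final 8 7 S

n=0: pose=(7,8,N); sL=60/533, sR=60/493; mL=-45570/262769, mR=30/533; mL+mR=-30780/262769 → advance -1; mR−mL=60360/262769 → turn +1·90°
n=1: pose=(7,7,W); sL=3/16, sR=15/116; mL=-117/464, mR=3/32; mL+mR=-147/928 → advance -1; mR−mL=321/928 → turn +1·90°
n=2: pose=(8,7,S); sL=60/229, sR=20/87; mL=-7510/19923, mR=30/229; mL+mR=-4900/19923 → advance -1; mR−mL=10120/19923 → turn +1·90°
n=3: pose=(8,8,E); sL=30/221, sR=6/29; mL=-1533/6409, mR=15/221; mL+mR=-1098/6409 → advance -1; mR−mL=1968/6409 → turn +1·90°
n=4: pose=(7,8,N); sL=60/533, sR=60/493; mL=-45570/262769, mR=30/533; mL+mR=-30780/262769 → advance -1; mR−mL=60360/262769 → turn +1·90°
n=5: pose=(7,7,W); sL=3/16, sR=15/116; mL=-117/464, mR=3/32; mL+mR=-147/928 → advance -1; mR−mL=321/928 → turn +1·90°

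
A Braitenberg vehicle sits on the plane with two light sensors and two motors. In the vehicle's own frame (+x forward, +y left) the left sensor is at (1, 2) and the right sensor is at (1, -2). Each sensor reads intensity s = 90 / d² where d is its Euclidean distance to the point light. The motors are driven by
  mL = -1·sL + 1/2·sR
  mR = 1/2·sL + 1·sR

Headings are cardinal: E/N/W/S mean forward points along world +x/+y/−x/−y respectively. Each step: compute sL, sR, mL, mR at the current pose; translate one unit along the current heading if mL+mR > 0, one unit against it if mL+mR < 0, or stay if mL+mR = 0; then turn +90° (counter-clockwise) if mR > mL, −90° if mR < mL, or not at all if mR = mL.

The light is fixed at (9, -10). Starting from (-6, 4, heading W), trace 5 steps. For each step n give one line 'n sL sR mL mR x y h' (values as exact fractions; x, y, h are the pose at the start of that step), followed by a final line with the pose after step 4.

n=0: pose=(-6,4,W); sL=9/40, sR=45/256; mL=-351/2560, mR=369/1280; mL+mR=387/2560 → advance +1; mR−mL=1089/2560 → turn +1·90°
n=1: pose=(-7,4,S); sL=18/73, sR=90/493; mL=-5589/35989, mR=11007/35989; mL+mR=5418/35989 → advance +1; mR−mL=16596/35989 → turn +1·90°
n=2: pose=(-7,3,E); sL=1/5, sR=45/173; mL=-121/1730, mR=623/1730; mL+mR=251/865 → advance +1; mR−mL=372/865 → turn +1·90°
n=3: pose=(-6,3,N); sL=18/97, sR=18/73; mL=-441/7081, mR=2403/7081; mL+mR=1962/7081 → advance +1; mR−mL=2844/7081 → turn +1·90°
n=4: pose=(-6,4,W); sL=9/40, sR=45/256; mL=-351/2560, mR=369/1280; mL+mR=387/2560 → advance +1; mR−mL=1089/2560 → turn +1·90°

0 9/40 45/256 -351/2560 369/1280 -6 4 W
1 18/73 90/493 -5589/35989 11007/35989 -7 4 S
2 1/5 45/173 -121/1730 623/1730 -7 3 E
3 18/97 18/73 -441/7081 2403/7081 -6 3 N
4 9/40 45/256 -351/2560 369/1280 -6 4 W
final -7 4 S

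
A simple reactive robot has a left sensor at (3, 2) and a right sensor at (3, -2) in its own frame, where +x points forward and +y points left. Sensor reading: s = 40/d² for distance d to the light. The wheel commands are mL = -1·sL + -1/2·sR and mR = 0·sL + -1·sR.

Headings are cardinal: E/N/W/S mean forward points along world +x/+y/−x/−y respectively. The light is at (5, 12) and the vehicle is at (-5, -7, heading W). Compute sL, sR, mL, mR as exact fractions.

left sensor world pos  = (-8, -9); dL² = 610
right sensor world pos = (-8, -5); dR² = 458
sL = 40/610 = 4/61
sR = 40/458 = 20/229
mL = -1·sL + -1/2·sR = -1526/13969
mR = 0·sL + -1·sR = -20/229

4/61 20/229 -1526/13969 -20/229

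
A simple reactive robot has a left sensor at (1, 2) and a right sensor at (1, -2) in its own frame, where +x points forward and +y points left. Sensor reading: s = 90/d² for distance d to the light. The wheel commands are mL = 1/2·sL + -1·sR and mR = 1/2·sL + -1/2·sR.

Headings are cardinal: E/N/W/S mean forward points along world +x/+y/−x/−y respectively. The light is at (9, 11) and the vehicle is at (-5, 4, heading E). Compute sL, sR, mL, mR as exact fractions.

45/97 9/25 -621/4850 126/2425

left sensor world pos  = (-4, 6); dL² = 194
right sensor world pos = (-4, 2); dR² = 250
sL = 90/194 = 45/97
sR = 90/250 = 9/25
mL = 1/2·sL + -1·sR = -621/4850
mR = 1/2·sL + -1/2·sR = 126/2425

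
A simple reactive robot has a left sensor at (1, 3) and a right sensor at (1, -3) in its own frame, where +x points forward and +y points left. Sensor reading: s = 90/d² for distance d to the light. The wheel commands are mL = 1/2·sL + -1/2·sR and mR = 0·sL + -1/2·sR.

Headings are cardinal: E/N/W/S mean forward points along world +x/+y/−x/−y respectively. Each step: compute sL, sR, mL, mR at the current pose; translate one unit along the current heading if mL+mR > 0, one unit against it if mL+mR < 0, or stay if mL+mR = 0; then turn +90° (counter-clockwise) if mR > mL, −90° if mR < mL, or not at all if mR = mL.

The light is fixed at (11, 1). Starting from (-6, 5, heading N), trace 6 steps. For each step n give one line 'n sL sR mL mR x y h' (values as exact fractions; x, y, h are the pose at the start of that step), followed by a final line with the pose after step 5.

0 18/85 90/221 -108/1105 -45/221 -6 5 N
1 45/146 45/128 -405/18688 -45/256 -6 4 E
2 90/229 18/89 1944/20381 -9/89 -7 4 S
3 45/181 9/41 108/7421 -9/82 -7 5 W
4 18/85 90/221 -108/1105 -45/221 -6 5 N
5 45/146 45/128 -405/18688 -45/256 -6 4 E
final -7 4 S

n=0: pose=(-6,5,N); sL=18/85, sR=90/221; mL=-108/1105, mR=-45/221; mL+mR=-333/1105 → advance -1; mR−mL=-9/85 → turn -1·90°
n=1: pose=(-6,4,E); sL=45/146, sR=45/128; mL=-405/18688, mR=-45/256; mL+mR=-1845/9344 → advance -1; mR−mL=-45/292 → turn -1·90°
n=2: pose=(-7,4,S); sL=90/229, sR=18/89; mL=1944/20381, mR=-9/89; mL+mR=-117/20381 → advance -1; mR−mL=-45/229 → turn -1·90°
n=3: pose=(-7,5,W); sL=45/181, sR=9/41; mL=108/7421, mR=-9/82; mL+mR=-1413/14842 → advance -1; mR−mL=-45/362 → turn -1·90°
n=4: pose=(-6,5,N); sL=18/85, sR=90/221; mL=-108/1105, mR=-45/221; mL+mR=-333/1105 → advance -1; mR−mL=-9/85 → turn -1·90°
n=5: pose=(-6,4,E); sL=45/146, sR=45/128; mL=-405/18688, mR=-45/256; mL+mR=-1845/9344 → advance -1; mR−mL=-45/292 → turn -1·90°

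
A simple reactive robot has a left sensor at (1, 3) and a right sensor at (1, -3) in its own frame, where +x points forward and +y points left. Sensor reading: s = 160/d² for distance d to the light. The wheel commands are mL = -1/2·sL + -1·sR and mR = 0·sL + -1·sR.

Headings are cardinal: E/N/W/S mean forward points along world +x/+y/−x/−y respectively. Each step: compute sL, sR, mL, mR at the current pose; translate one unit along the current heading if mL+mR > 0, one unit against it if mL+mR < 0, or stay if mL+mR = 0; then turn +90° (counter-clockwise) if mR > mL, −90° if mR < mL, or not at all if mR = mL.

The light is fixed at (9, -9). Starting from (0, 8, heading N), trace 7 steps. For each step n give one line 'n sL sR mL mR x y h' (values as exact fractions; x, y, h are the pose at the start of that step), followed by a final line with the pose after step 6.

n=0: pose=(0,8,N); sL=40/117, sR=4/9; mL=-8/13, mR=-4/9; mL+mR=-124/117 → advance -1; mR−mL=20/117 → turn +1·90°
n=1: pose=(0,7,W); sL=160/269, sR=160/461; mL=-79920/124009, mR=-160/461; mL+mR=-122960/124009 → advance -1; mR−mL=80/269 → turn +1·90°
n=2: pose=(1,7,S); sL=16/25, sR=80/173; mL=-3384/4325, mR=-80/173; mL+mR=-5384/4325 → advance -1; mR−mL=8/25 → turn +1·90°
n=3: pose=(1,8,E); sL=160/449, sR=32/49; mL=-18288/22001, mR=-32/49; mL+mR=-32656/22001 → advance -1; mR−mL=80/449 → turn +1·90°
n=4: pose=(0,8,N); sL=40/117, sR=4/9; mL=-8/13, mR=-4/9; mL+mR=-124/117 → advance -1; mR−mL=20/117 → turn +1·90°
n=5: pose=(0,7,W); sL=160/269, sR=160/461; mL=-79920/124009, mR=-160/461; mL+mR=-122960/124009 → advance -1; mR−mL=80/269 → turn +1·90°
n=6: pose=(1,7,S); sL=16/25, sR=80/173; mL=-3384/4325, mR=-80/173; mL+mR=-5384/4325 → advance -1; mR−mL=8/25 → turn +1·90°

0 40/117 4/9 -8/13 -4/9 0 8 N
1 160/269 160/461 -79920/124009 -160/461 0 7 W
2 16/25 80/173 -3384/4325 -80/173 1 7 S
3 160/449 32/49 -18288/22001 -32/49 1 8 E
4 40/117 4/9 -8/13 -4/9 0 8 N
5 160/269 160/461 -79920/124009 -160/461 0 7 W
6 16/25 80/173 -3384/4325 -80/173 1 7 S
final 1 8 E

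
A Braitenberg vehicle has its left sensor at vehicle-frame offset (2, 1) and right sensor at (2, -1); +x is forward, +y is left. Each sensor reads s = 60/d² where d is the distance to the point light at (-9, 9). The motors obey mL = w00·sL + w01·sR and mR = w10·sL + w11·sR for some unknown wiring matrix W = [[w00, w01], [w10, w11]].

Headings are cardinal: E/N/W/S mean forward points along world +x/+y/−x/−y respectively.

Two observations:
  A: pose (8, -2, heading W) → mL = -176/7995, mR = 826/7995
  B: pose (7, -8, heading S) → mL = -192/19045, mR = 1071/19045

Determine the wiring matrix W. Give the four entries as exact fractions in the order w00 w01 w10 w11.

obs A: pose=(8,-2,W) → sL=20/123, sR=12/65, mL=-176/7995, mR=826/7995
obs B: pose=(7,-8,S) → sL=6/65, sR=30/293, mL=-192/19045, mR=1071/19045
sensor matrix S = [[20/123, 12/65], [6/65, 30/293]]; det S = -19936/50754925
solve [mL_A; mL_B] = S·[w00; w01] and [mR_A; mR_B] = S·[w10; w11]:
  w00 = 1, w01 = -1, w10 = -1/2, w11 = 1

1 -1 -1/2 1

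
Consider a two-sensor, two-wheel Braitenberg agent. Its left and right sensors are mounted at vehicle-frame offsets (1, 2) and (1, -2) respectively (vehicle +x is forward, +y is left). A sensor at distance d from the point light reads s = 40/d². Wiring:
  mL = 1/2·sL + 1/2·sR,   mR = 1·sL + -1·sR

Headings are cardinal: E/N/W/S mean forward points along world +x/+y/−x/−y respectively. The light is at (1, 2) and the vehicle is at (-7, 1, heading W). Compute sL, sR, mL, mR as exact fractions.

4/9 20/41 172/369 -16/369

left sensor world pos  = (-8, -1); dL² = 90
right sensor world pos = (-8, 3); dR² = 82
sL = 40/90 = 4/9
sR = 40/82 = 20/41
mL = 1/2·sL + 1/2·sR = 172/369
mR = 1·sL + -1·sR = -16/369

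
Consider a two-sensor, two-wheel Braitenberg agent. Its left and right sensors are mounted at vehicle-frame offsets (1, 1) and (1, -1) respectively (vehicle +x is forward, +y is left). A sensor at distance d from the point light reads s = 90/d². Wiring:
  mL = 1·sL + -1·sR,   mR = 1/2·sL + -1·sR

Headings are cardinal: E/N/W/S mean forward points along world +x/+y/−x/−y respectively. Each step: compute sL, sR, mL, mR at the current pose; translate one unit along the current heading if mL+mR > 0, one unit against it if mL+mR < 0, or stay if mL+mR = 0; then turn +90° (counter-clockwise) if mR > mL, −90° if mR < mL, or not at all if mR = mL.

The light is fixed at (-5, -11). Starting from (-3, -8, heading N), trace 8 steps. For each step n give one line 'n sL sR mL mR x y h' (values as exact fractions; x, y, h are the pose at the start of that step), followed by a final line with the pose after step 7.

n=0: pose=(-3,-8,N); sL=90/17, sR=18/5; mL=144/85, mR=-81/85; mL+mR=63/85 → advance +1; mR−mL=-45/17 → turn -1·90°
n=1: pose=(-3,-7,E); sL=45/17, sR=5; mL=-40/17, mR=-125/34; mL+mR=-205/34 → advance -1; mR−mL=-45/34 → turn -1·90°
n=2: pose=(-4,-7,S); sL=90/13, sR=10; mL=-40/13, mR=-85/13; mL+mR=-125/13 → advance -1; mR−mL=-45/13 → turn -1·90°
n=3: pose=(-4,-6,W); sL=45/8, sR=5/2; mL=25/8, mR=5/16; mL+mR=55/16 → advance +1; mR−mL=-45/16 → turn -1·90°
n=4: pose=(-5,-6,N); sL=90/37, sR=90/37; mL=0, mR=-45/37; mL+mR=-45/37 → advance -1; mR−mL=-45/37 → turn -1·90°
n=5: pose=(-5,-7,E); sL=45/13, sR=9; mL=-72/13, mR=-189/26; mL+mR=-333/26 → advance -1; mR−mL=-45/26 → turn -1·90°
n=6: pose=(-6,-7,S); sL=10, sR=90/13; mL=40/13, mR=-25/13; mL+mR=15/13 → advance +1; mR−mL=-5 → turn -1·90°
n=7: pose=(-6,-8,W); sL=45/4, sR=9/2; mL=27/4, mR=9/8; mL+mR=63/8 → advance +1; mR−mL=-45/8 → turn -1·90°

0 90/17 18/5 144/85 -81/85 -3 -8 N
1 45/17 5 -40/17 -125/34 -3 -7 E
2 90/13 10 -40/13 -85/13 -4 -7 S
3 45/8 5/2 25/8 5/16 -4 -6 W
4 90/37 90/37 0 -45/37 -5 -6 N
5 45/13 9 -72/13 -189/26 -5 -7 E
6 10 90/13 40/13 -25/13 -6 -7 S
7 45/4 9/2 27/4 9/8 -6 -8 W
final -7 -8 N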